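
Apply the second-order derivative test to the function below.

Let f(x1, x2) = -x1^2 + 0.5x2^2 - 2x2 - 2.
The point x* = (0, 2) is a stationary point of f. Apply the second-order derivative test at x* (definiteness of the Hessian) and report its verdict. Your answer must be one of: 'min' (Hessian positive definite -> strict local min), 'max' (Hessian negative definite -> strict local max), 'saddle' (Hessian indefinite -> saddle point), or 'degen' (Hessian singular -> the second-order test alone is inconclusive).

Compute the Hessian H = grad^2 f:
  H = [[-2, 0], [0, 1]]
Verify stationarity: grad f(x*) = H x* + g = (0, 0).
Eigenvalues of H: -2, 1.
Eigenvalues have mixed signs, so H is indefinite -> x* is a saddle point.

saddle


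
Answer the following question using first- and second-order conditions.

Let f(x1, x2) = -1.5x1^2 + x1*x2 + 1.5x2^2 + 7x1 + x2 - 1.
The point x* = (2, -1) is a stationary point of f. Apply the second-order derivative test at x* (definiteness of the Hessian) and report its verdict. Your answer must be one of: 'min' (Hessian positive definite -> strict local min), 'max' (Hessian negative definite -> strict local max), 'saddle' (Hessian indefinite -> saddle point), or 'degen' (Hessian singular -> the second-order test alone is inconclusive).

Compute the Hessian H = grad^2 f:
  H = [[-3, 1], [1, 3]]
Verify stationarity: grad f(x*) = H x* + g = (0, 0).
Eigenvalues of H: -3.1623, 3.1623.
Eigenvalues have mixed signs, so H is indefinite -> x* is a saddle point.

saddle


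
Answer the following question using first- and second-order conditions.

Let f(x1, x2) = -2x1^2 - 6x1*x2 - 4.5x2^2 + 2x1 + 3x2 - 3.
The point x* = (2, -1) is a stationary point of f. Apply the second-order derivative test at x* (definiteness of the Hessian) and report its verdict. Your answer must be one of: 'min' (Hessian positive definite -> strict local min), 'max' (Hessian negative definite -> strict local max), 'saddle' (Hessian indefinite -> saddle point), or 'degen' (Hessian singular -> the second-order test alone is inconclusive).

Compute the Hessian H = grad^2 f:
  H = [[-4, -6], [-6, -9]]
Verify stationarity: grad f(x*) = H x* + g = (0, 0).
Eigenvalues of H: -13, 0.
H has a zero eigenvalue (singular; negative semidefinite but not definite), so H is neither positive definite, negative definite, nor indefinite. The second-order test alone is inconclusive -> degen.
(Indeed, f is constant along the null direction of H through x*, so x* is not a strict local extremum.)

degen


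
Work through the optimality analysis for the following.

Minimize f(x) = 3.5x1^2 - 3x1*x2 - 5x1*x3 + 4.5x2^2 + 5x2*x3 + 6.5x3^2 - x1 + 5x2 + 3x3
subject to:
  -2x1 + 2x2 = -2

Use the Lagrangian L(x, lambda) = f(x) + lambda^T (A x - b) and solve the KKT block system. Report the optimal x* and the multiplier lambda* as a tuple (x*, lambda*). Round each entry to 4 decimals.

Form the Lagrangian:
  L(x, lambda) = (1/2) x^T Q x + c^T x + lambda^T (A x - b)
Stationarity (grad_x L = 0): Q x + c + A^T lambda = 0.
Primal feasibility: A x = b.

This gives the KKT block system:
  [ Q   A^T ] [ x     ]   [-c ]
  [ A    0  ] [ lambda ] = [ b ]

Solving the linear system:
  x*      = (0.2, -0.8, 0.1538)
  lambda* = (1.0154)
  f(x*)   = -0.8538

x* = (0.2, -0.8, 0.1538), lambda* = (1.0154)


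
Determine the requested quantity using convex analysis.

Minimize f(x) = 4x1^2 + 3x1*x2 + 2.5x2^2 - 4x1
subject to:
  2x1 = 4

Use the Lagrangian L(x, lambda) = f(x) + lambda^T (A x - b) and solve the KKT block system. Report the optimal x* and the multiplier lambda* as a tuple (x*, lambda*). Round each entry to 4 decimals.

Form the Lagrangian:
  L(x, lambda) = (1/2) x^T Q x + c^T x + lambda^T (A x - b)
Stationarity (grad_x L = 0): Q x + c + A^T lambda = 0.
Primal feasibility: A x = b.

This gives the KKT block system:
  [ Q   A^T ] [ x     ]   [-c ]
  [ A    0  ] [ lambda ] = [ b ]

Solving the linear system:
  x*      = (2, -1.2)
  lambda* = (-4.2)
  f(x*)   = 4.4

x* = (2, -1.2), lambda* = (-4.2)


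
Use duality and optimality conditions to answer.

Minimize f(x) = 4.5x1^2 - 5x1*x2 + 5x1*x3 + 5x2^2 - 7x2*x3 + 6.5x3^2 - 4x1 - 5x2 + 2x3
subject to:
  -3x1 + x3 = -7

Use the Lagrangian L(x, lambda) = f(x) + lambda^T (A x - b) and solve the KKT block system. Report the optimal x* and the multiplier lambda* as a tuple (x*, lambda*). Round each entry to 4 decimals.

Form the Lagrangian:
  L(x, lambda) = (1/2) x^T Q x + c^T x + lambda^T (A x - b)
Stationarity (grad_x L = 0): Q x + c + A^T lambda = 0.
Primal feasibility: A x = b.

This gives the KKT block system:
  [ Q   A^T ] [ x     ]   [-c ]
  [ A    0  ] [ lambda ] = [ b ]

Solving the linear system:
  x*      = (2.1674, 1.2353, -0.4977)
  lambda* = (2.2805)
  f(x*)   = 0.0611

x* = (2.1674, 1.2353, -0.4977), lambda* = (2.2805)


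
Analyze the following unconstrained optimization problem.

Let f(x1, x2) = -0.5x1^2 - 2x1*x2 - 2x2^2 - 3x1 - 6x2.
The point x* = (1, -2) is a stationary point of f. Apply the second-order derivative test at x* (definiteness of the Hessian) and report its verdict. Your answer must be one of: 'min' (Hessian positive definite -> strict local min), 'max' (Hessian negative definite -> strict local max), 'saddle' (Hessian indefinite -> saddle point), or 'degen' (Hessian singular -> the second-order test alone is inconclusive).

Compute the Hessian H = grad^2 f:
  H = [[-1, -2], [-2, -4]]
Verify stationarity: grad f(x*) = H x* + g = (0, 0).
Eigenvalues of H: -5, 0.
H has a zero eigenvalue (singular; negative semidefinite but not definite), so H is neither positive definite, negative definite, nor indefinite. The second-order test alone is inconclusive -> degen.
(Indeed, f is constant along the null direction of H through x*, so x* is not a strict local extremum.)

degen


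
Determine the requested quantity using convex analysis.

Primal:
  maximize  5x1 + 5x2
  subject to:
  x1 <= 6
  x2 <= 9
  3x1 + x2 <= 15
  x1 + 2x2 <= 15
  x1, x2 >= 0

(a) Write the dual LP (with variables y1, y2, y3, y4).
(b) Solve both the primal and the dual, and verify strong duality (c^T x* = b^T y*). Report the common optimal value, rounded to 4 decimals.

The standard primal-dual pair for 'max c^T x s.t. A x <= b, x >= 0' is:
  Dual:  min b^T y  s.t.  A^T y >= c,  y >= 0.

So the dual LP is:
  minimize  6y1 + 9y2 + 15y3 + 15y4
  subject to:
    y1 + 3y3 + y4 >= 5
    y2 + y3 + 2y4 >= 5
    y1, y2, y3, y4 >= 0

Solving the primal: x* = (3, 6).
  primal value c^T x* = 45.
Solving the dual: y* = (0, 0, 1, 2).
  dual value b^T y* = 45.
Strong duality: c^T x* = b^T y*. Confirmed.

45


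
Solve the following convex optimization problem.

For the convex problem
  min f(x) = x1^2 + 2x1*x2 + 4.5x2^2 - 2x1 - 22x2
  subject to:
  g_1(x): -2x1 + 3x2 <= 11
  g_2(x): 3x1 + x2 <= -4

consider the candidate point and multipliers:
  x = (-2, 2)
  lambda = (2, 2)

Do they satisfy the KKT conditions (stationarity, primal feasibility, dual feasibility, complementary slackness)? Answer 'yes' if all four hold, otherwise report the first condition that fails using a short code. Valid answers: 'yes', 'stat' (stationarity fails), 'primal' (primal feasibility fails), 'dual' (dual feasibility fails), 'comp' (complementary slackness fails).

Gradient of f: grad f(x) = Q x + c = (-2, -8)
Constraint values g_i(x) = a_i^T x - b_i:
  g_1((-2, 2)) = -1
  g_2((-2, 2)) = 0
Stationarity residual: grad f(x) + sum_i lambda_i a_i = (0, 0)
  -> stationarity OK
Primal feasibility (all g_i <= 0): OK
Dual feasibility (all lambda_i >= 0): OK
Complementary slackness (lambda_i * g_i(x) = 0 for all i): FAILS

Verdict: the first failing condition is complementary_slackness -> comp.

comp


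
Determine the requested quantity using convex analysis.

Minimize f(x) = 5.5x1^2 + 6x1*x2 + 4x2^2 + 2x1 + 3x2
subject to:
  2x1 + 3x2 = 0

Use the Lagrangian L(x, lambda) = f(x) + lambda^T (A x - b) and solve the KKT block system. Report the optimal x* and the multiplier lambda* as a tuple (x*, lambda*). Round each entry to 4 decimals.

Form the Lagrangian:
  L(x, lambda) = (1/2) x^T Q x + c^T x + lambda^T (A x - b)
Stationarity (grad_x L = 0): Q x + c + A^T lambda = 0.
Primal feasibility: A x = b.

This gives the KKT block system:
  [ Q   A^T ] [ x     ]   [-c ]
  [ A    0  ] [ lambda ] = [ b ]

Solving the linear system:
  x*      = (0, 0)
  lambda* = (-1)
  f(x*)   = 0

x* = (0, 0), lambda* = (-1)


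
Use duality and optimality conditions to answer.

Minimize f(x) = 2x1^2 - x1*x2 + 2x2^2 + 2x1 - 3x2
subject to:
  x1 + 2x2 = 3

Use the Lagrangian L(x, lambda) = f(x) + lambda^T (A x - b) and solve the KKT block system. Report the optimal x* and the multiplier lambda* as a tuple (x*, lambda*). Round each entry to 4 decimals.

Form the Lagrangian:
  L(x, lambda) = (1/2) x^T Q x + c^T x + lambda^T (A x - b)
Stationarity (grad_x L = 0): Q x + c + A^T lambda = 0.
Primal feasibility: A x = b.

This gives the KKT block system:
  [ Q   A^T ] [ x     ]   [-c ]
  [ A    0  ] [ lambda ] = [ b ]

Solving the linear system:
  x*      = (0.1667, 1.4167)
  lambda* = (-1.25)
  f(x*)   = -0.0833

x* = (0.1667, 1.4167), lambda* = (-1.25)


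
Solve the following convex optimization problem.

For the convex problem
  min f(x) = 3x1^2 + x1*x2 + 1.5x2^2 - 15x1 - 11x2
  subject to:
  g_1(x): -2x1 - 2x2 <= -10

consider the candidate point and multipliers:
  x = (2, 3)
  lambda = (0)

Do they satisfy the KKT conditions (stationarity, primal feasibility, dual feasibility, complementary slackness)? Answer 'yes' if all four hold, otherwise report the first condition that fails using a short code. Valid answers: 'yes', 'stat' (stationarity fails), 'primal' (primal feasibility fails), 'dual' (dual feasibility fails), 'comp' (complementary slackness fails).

Gradient of f: grad f(x) = Q x + c = (0, 0)
Constraint values g_i(x) = a_i^T x - b_i:
  g_1((2, 3)) = 0
Stationarity residual: grad f(x) + sum_i lambda_i a_i = (0, 0)
  -> stationarity OK
Primal feasibility (all g_i <= 0): OK
Dual feasibility (all lambda_i >= 0): OK
Complementary slackness (lambda_i * g_i(x) = 0 for all i): OK

Verdict: yes, KKT holds.

yes


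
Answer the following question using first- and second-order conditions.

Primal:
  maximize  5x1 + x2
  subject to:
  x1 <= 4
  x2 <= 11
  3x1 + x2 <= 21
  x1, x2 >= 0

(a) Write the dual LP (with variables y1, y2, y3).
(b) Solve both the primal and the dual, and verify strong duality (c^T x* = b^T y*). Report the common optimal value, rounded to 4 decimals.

The standard primal-dual pair for 'max c^T x s.t. A x <= b, x >= 0' is:
  Dual:  min b^T y  s.t.  A^T y >= c,  y >= 0.

So the dual LP is:
  minimize  4y1 + 11y2 + 21y3
  subject to:
    y1 + 3y3 >= 5
    y2 + y3 >= 1
    y1, y2, y3 >= 0

Solving the primal: x* = (4, 9).
  primal value c^T x* = 29.
Solving the dual: y* = (2, 0, 1).
  dual value b^T y* = 29.
Strong duality: c^T x* = b^T y*. Confirmed.

29


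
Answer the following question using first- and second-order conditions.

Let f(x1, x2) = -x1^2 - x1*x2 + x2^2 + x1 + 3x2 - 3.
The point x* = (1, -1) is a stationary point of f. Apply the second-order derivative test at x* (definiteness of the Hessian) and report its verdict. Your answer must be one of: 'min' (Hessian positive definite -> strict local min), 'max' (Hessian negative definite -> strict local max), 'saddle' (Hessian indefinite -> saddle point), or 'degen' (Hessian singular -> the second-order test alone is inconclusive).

Compute the Hessian H = grad^2 f:
  H = [[-2, -1], [-1, 2]]
Verify stationarity: grad f(x*) = H x* + g = (0, 0).
Eigenvalues of H: -2.2361, 2.2361.
Eigenvalues have mixed signs, so H is indefinite -> x* is a saddle point.

saddle


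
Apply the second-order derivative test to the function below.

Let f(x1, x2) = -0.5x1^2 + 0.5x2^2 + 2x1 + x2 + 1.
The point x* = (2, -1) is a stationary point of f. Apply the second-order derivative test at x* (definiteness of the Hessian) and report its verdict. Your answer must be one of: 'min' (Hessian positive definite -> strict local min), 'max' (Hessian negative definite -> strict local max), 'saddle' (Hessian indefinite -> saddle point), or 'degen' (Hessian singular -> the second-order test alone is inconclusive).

Compute the Hessian H = grad^2 f:
  H = [[-1, 0], [0, 1]]
Verify stationarity: grad f(x*) = H x* + g = (0, 0).
Eigenvalues of H: -1, 1.
Eigenvalues have mixed signs, so H is indefinite -> x* is a saddle point.

saddle


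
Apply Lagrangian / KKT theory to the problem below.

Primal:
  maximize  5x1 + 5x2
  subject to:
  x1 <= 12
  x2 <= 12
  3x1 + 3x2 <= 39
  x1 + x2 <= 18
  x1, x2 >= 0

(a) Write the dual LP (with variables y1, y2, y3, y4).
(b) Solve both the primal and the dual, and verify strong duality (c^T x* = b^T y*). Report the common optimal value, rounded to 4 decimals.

The standard primal-dual pair for 'max c^T x s.t. A x <= b, x >= 0' is:
  Dual:  min b^T y  s.t.  A^T y >= c,  y >= 0.

So the dual LP is:
  minimize  12y1 + 12y2 + 39y3 + 18y4
  subject to:
    y1 + 3y3 + y4 >= 5
    y2 + 3y3 + y4 >= 5
    y1, y2, y3, y4 >= 0

Solving the primal: x* = (1, 12).
  primal value c^T x* = 65.
Solving the dual: y* = (0, 0, 1.6667, 0).
  dual value b^T y* = 65.
Strong duality: c^T x* = b^T y*. Confirmed.

65


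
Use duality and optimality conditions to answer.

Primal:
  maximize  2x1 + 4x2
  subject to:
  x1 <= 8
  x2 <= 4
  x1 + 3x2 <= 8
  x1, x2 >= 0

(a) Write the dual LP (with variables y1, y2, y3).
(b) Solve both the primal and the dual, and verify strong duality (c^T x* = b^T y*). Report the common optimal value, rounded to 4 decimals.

The standard primal-dual pair for 'max c^T x s.t. A x <= b, x >= 0' is:
  Dual:  min b^T y  s.t.  A^T y >= c,  y >= 0.

So the dual LP is:
  minimize  8y1 + 4y2 + 8y3
  subject to:
    y1 + y3 >= 2
    y2 + 3y3 >= 4
    y1, y2, y3 >= 0

Solving the primal: x* = (8, 0).
  primal value c^T x* = 16.
Solving the dual: y* = (0.6667, 0, 1.3333).
  dual value b^T y* = 16.
Strong duality: c^T x* = b^T y*. Confirmed.

16


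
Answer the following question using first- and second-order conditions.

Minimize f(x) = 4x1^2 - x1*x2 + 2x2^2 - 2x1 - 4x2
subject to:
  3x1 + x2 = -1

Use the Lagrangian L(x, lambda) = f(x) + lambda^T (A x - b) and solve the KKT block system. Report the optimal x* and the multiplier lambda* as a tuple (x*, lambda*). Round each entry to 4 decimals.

Form the Lagrangian:
  L(x, lambda) = (1/2) x^T Q x + c^T x + lambda^T (A x - b)
Stationarity (grad_x L = 0): Q x + c + A^T lambda = 0.
Primal feasibility: A x = b.

This gives the KKT block system:
  [ Q   A^T ] [ x     ]   [-c ]
  [ A    0  ] [ lambda ] = [ b ]

Solving the linear system:
  x*      = (-0.46, 0.38)
  lambda* = (2.02)
  f(x*)   = 0.71

x* = (-0.46, 0.38), lambda* = (2.02)


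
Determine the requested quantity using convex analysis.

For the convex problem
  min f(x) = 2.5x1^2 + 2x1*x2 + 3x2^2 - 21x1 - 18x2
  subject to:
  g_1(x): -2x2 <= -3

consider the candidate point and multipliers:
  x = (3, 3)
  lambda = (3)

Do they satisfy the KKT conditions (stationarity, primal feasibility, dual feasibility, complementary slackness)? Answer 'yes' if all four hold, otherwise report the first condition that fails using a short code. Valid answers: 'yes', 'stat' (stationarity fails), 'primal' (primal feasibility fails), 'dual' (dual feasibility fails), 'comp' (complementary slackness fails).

Gradient of f: grad f(x) = Q x + c = (0, 6)
Constraint values g_i(x) = a_i^T x - b_i:
  g_1((3, 3)) = -3
Stationarity residual: grad f(x) + sum_i lambda_i a_i = (0, 0)
  -> stationarity OK
Primal feasibility (all g_i <= 0): OK
Dual feasibility (all lambda_i >= 0): OK
Complementary slackness (lambda_i * g_i(x) = 0 for all i): FAILS

Verdict: the first failing condition is complementary_slackness -> comp.

comp


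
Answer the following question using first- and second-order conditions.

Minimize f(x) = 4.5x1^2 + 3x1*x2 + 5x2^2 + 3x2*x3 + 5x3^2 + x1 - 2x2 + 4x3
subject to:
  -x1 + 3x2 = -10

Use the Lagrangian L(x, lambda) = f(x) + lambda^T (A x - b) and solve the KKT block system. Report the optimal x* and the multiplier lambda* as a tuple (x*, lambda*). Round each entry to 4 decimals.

Form the Lagrangian:
  L(x, lambda) = (1/2) x^T Q x + c^T x + lambda^T (A x - b)
Stationarity (grad_x L = 0): Q x + c + A^T lambda = 0.
Primal feasibility: A x = b.

This gives the KKT block system:
  [ Q   A^T ] [ x     ]   [-c ]
  [ A    0  ] [ lambda ] = [ b ]

Solving the linear system:
  x*      = (1.6799, -2.7734, 0.432)
  lambda* = (7.7993)
  f(x*)   = 43.4736

x* = (1.6799, -2.7734, 0.432), lambda* = (7.7993)


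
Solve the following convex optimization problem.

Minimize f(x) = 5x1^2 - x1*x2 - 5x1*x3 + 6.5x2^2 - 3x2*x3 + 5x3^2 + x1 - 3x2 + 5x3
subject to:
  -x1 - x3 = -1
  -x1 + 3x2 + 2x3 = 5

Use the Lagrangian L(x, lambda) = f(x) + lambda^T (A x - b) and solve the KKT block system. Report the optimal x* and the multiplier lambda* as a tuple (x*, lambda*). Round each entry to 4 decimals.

Form the Lagrangian:
  L(x, lambda) = (1/2) x^T Q x + c^T x + lambda^T (A x - b)
Stationarity (grad_x L = 0): Q x + c + A^T lambda = 0.
Primal feasibility: A x = b.

This gives the KKT block system:
  [ Q   A^T ] [ x     ]   [-c ]
  [ A    0  ] [ lambda ] = [ b ]

Solving the linear system:
  x*      = (0.2128, 1.2128, 0.7872)
  lambda* = (1.3759, -3.3972)
  f(x*)   = 9.4362

x* = (0.2128, 1.2128, 0.7872), lambda* = (1.3759, -3.3972)


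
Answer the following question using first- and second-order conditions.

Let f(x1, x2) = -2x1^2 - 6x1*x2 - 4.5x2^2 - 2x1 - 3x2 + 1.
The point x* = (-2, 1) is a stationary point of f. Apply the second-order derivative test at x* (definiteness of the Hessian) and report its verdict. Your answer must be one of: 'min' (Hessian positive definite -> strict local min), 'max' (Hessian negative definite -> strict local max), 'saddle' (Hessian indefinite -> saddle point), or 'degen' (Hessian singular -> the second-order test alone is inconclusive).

Compute the Hessian H = grad^2 f:
  H = [[-4, -6], [-6, -9]]
Verify stationarity: grad f(x*) = H x* + g = (0, 0).
Eigenvalues of H: -13, 0.
H has a zero eigenvalue (singular; negative semidefinite but not definite), so H is neither positive definite, negative definite, nor indefinite. The second-order test alone is inconclusive -> degen.
(Indeed, f is constant along the null direction of H through x*, so x* is not a strict local extremum.)

degen


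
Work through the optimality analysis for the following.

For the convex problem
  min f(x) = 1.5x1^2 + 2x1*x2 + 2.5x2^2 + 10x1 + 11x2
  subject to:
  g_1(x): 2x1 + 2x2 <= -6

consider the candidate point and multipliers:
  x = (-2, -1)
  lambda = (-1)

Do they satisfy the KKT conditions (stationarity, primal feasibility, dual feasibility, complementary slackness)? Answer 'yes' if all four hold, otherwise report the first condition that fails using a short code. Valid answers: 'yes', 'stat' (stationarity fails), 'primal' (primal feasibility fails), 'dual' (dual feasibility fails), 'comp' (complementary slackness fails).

Gradient of f: grad f(x) = Q x + c = (2, 2)
Constraint values g_i(x) = a_i^T x - b_i:
  g_1((-2, -1)) = 0
Stationarity residual: grad f(x) + sum_i lambda_i a_i = (0, 0)
  -> stationarity OK
Primal feasibility (all g_i <= 0): OK
Dual feasibility (all lambda_i >= 0): FAILS
Complementary slackness (lambda_i * g_i(x) = 0 for all i): OK

Verdict: the first failing condition is dual_feasibility -> dual.

dual


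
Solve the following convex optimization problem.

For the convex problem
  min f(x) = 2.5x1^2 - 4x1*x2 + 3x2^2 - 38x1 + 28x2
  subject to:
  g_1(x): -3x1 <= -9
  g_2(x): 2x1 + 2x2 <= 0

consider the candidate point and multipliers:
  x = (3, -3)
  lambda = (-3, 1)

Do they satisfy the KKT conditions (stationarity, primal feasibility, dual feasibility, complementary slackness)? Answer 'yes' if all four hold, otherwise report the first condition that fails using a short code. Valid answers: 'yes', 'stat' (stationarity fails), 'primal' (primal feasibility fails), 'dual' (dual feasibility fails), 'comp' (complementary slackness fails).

Gradient of f: grad f(x) = Q x + c = (-11, -2)
Constraint values g_i(x) = a_i^T x - b_i:
  g_1((3, -3)) = 0
  g_2((3, -3)) = 0
Stationarity residual: grad f(x) + sum_i lambda_i a_i = (0, 0)
  -> stationarity OK
Primal feasibility (all g_i <= 0): OK
Dual feasibility (all lambda_i >= 0): FAILS
Complementary slackness (lambda_i * g_i(x) = 0 for all i): OK

Verdict: the first failing condition is dual_feasibility -> dual.

dual


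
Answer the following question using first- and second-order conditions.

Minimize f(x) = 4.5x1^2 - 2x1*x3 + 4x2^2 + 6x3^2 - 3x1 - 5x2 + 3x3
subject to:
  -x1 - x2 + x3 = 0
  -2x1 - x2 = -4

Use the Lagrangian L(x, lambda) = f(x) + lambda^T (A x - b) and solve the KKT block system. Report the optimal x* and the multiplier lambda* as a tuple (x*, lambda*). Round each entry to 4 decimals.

Form the Lagrangian:
  L(x, lambda) = (1/2) x^T Q x + c^T x + lambda^T (A x - b)
Stationarity (grad_x L = 0): Q x + c + A^T lambda = 0.
Primal feasibility: A x = b.

This gives the KKT block system:
  [ Q   A^T ] [ x     ]   [-c ]
  [ A    0  ] [ lambda ] = [ b ]

Solving the linear system:
  x*      = (2.0351, -0.0702, 1.9649)
  lambda* = (-22.5088, 16.9474)
  f(x*)   = 33.9649

x* = (2.0351, -0.0702, 1.9649), lambda* = (-22.5088, 16.9474)


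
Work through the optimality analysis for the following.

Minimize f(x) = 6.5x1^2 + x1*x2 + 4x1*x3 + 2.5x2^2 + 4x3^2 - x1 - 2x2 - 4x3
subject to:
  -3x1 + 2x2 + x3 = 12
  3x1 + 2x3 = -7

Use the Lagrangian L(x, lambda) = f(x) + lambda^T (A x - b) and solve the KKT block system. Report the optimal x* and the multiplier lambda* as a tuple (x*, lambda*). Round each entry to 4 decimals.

Form the Lagrangian:
  L(x, lambda) = (1/2) x^T Q x + c^T x + lambda^T (A x - b)
Stationarity (grad_x L = 0): Q x + c + A^T lambda = 0.
Primal feasibility: A x = b.

This gives the KKT block system:
  [ Q   A^T ] [ x     ]   [-c ]
  [ A    0  ] [ lambda ] = [ b ]

Solving the linear system:
  x*      = (-2.5288, 2.0602, 0.2932)
  lambda* = (-2.886, 7.3278)
  f(x*)   = 41.5813

x* = (-2.5288, 2.0602, 0.2932), lambda* = (-2.886, 7.3278)


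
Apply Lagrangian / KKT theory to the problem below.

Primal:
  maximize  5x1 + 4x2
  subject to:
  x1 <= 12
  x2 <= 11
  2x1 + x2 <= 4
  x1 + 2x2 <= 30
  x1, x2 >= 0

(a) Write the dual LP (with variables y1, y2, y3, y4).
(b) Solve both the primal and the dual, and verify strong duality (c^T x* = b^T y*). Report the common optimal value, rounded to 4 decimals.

The standard primal-dual pair for 'max c^T x s.t. A x <= b, x >= 0' is:
  Dual:  min b^T y  s.t.  A^T y >= c,  y >= 0.

So the dual LP is:
  minimize  12y1 + 11y2 + 4y3 + 30y4
  subject to:
    y1 + 2y3 + y4 >= 5
    y2 + y3 + 2y4 >= 4
    y1, y2, y3, y4 >= 0

Solving the primal: x* = (0, 4).
  primal value c^T x* = 16.
Solving the dual: y* = (0, 0, 4, 0).
  dual value b^T y* = 16.
Strong duality: c^T x* = b^T y*. Confirmed.

16


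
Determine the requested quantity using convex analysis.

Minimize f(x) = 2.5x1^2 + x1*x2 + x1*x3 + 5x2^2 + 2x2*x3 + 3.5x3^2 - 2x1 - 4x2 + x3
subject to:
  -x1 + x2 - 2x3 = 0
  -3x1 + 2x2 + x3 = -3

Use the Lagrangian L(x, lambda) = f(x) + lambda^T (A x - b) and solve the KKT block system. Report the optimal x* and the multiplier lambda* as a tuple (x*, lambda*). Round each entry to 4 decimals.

Form the Lagrangian:
  L(x, lambda) = (1/2) x^T Q x + c^T x + lambda^T (A x - b)
Stationarity (grad_x L = 0): Q x + c + A^T lambda = 0.
Primal feasibility: A x = b.

This gives the KKT block system:
  [ Q   A^T ] [ x     ]   [-c ]
  [ A    0  ] [ lambda ] = [ b ]

Solving the linear system:
  x*      = (0.9932, 0.1904, -0.4014)
  lambda* = (0.2068, 0.8493)
  f(x*)   = -0.3007

x* = (0.9932, 0.1904, -0.4014), lambda* = (0.2068, 0.8493)


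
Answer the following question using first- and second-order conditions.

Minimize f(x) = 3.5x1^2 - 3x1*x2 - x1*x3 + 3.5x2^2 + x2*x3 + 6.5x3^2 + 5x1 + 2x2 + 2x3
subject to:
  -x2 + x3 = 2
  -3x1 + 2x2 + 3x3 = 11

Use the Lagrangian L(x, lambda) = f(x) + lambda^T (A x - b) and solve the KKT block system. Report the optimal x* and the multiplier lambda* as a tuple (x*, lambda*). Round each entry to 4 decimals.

Form the Lagrangian:
  L(x, lambda) = (1/2) x^T Q x + c^T x + lambda^T (A x - b)
Stationarity (grad_x L = 0): Q x + c + A^T lambda = 0.
Primal feasibility: A x = b.

This gives the KKT block system:
  [ Q   A^T ] [ x     ]   [-c ]
  [ A    0  ] [ lambda ] = [ b ]

Solving the linear system:
  x*      = (-3.1028, -0.8617, 1.1383)
  lambda* = (-3.7668, -5.0909)
  f(x*)   = 24.2866

x* = (-3.1028, -0.8617, 1.1383), lambda* = (-3.7668, -5.0909)


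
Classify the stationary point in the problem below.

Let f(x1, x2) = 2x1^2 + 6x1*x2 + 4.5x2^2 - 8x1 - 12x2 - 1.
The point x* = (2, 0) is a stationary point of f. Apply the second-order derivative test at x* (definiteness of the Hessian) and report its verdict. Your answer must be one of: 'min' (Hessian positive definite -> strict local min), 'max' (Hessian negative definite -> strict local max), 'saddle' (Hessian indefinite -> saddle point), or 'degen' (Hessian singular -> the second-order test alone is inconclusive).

Compute the Hessian H = grad^2 f:
  H = [[4, 6], [6, 9]]
Verify stationarity: grad f(x*) = H x* + g = (0, 0).
Eigenvalues of H: 0, 13.
H has a zero eigenvalue (singular; positive semidefinite but not definite), so H is neither positive definite, negative definite, nor indefinite. The second-order test alone is inconclusive -> degen.
(Indeed, f is constant along the null direction of H through x*, so x* is not a strict local extremum.)

degen


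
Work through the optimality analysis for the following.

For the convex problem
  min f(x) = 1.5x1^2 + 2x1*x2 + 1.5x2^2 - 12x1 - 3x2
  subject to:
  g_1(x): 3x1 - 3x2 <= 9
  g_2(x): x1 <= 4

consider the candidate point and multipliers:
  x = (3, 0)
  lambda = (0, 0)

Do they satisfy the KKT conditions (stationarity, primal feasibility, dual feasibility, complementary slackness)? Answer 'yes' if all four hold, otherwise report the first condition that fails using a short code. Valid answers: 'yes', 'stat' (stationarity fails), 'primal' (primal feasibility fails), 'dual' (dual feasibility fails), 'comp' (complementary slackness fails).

Gradient of f: grad f(x) = Q x + c = (-3, 3)
Constraint values g_i(x) = a_i^T x - b_i:
  g_1((3, 0)) = 0
  g_2((3, 0)) = -1
Stationarity residual: grad f(x) + sum_i lambda_i a_i = (-3, 3)
  -> stationarity FAILS
Primal feasibility (all g_i <= 0): OK
Dual feasibility (all lambda_i >= 0): OK
Complementary slackness (lambda_i * g_i(x) = 0 for all i): OK

Verdict: the first failing condition is stationarity -> stat.

stat


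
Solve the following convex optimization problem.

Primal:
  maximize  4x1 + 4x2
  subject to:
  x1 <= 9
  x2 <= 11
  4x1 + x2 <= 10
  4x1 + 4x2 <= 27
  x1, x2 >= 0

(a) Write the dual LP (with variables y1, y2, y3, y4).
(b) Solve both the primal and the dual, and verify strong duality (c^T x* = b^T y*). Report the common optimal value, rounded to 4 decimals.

The standard primal-dual pair for 'max c^T x s.t. A x <= b, x >= 0' is:
  Dual:  min b^T y  s.t.  A^T y >= c,  y >= 0.

So the dual LP is:
  minimize  9y1 + 11y2 + 10y3 + 27y4
  subject to:
    y1 + 4y3 + 4y4 >= 4
    y2 + y3 + 4y4 >= 4
    y1, y2, y3, y4 >= 0

Solving the primal: x* = (1.0833, 5.6667).
  primal value c^T x* = 27.
Solving the dual: y* = (0, 0, 0, 1).
  dual value b^T y* = 27.
Strong duality: c^T x* = b^T y*. Confirmed.

27


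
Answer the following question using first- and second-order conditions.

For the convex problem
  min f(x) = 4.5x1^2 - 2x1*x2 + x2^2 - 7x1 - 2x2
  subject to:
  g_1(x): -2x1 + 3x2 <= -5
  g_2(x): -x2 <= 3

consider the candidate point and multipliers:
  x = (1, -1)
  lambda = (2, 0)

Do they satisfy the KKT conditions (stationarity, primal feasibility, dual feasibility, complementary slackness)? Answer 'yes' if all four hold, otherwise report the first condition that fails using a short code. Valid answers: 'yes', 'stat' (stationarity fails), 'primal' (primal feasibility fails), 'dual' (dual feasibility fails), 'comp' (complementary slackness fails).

Gradient of f: grad f(x) = Q x + c = (4, -6)
Constraint values g_i(x) = a_i^T x - b_i:
  g_1((1, -1)) = 0
  g_2((1, -1)) = -2
Stationarity residual: grad f(x) + sum_i lambda_i a_i = (0, 0)
  -> stationarity OK
Primal feasibility (all g_i <= 0): OK
Dual feasibility (all lambda_i >= 0): OK
Complementary slackness (lambda_i * g_i(x) = 0 for all i): OK

Verdict: yes, KKT holds.

yes


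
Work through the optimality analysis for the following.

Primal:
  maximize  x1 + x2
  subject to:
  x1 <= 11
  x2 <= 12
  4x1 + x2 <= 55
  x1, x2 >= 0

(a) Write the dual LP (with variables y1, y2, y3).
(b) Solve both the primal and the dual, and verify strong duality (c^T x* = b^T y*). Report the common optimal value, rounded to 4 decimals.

The standard primal-dual pair for 'max c^T x s.t. A x <= b, x >= 0' is:
  Dual:  min b^T y  s.t.  A^T y >= c,  y >= 0.

So the dual LP is:
  minimize  11y1 + 12y2 + 55y3
  subject to:
    y1 + 4y3 >= 1
    y2 + y3 >= 1
    y1, y2, y3 >= 0

Solving the primal: x* = (10.75, 12).
  primal value c^T x* = 22.75.
Solving the dual: y* = (0, 0.75, 0.25).
  dual value b^T y* = 22.75.
Strong duality: c^T x* = b^T y*. Confirmed.

22.75


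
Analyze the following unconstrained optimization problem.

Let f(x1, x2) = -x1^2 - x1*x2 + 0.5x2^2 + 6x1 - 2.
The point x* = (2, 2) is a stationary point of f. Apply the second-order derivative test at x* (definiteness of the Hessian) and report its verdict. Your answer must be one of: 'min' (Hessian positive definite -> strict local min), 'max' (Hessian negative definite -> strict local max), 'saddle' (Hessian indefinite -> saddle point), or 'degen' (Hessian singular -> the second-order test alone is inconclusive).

Compute the Hessian H = grad^2 f:
  H = [[-2, -1], [-1, 1]]
Verify stationarity: grad f(x*) = H x* + g = (0, 0).
Eigenvalues of H: -2.3028, 1.3028.
Eigenvalues have mixed signs, so H is indefinite -> x* is a saddle point.

saddle


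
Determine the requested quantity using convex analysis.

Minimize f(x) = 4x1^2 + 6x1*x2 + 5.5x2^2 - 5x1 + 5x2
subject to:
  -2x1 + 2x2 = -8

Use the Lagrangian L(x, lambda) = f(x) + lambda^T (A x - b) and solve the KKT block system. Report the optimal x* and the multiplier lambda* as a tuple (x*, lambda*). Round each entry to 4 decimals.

Form the Lagrangian:
  L(x, lambda) = (1/2) x^T Q x + c^T x + lambda^T (A x - b)
Stationarity (grad_x L = 0): Q x + c + A^T lambda = 0.
Primal feasibility: A x = b.

This gives the KKT block system:
  [ Q   A^T ] [ x     ]   [-c ]
  [ A    0  ] [ lambda ] = [ b ]

Solving the linear system:
  x*      = (2.1935, -1.8065)
  lambda* = (0.8548)
  f(x*)   = -6.5806

x* = (2.1935, -1.8065), lambda* = (0.8548)


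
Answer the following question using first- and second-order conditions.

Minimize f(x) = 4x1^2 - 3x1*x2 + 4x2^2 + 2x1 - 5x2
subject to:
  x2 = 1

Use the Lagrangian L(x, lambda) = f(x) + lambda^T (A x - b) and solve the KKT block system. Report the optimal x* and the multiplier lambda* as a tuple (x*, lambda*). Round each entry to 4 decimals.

Form the Lagrangian:
  L(x, lambda) = (1/2) x^T Q x + c^T x + lambda^T (A x - b)
Stationarity (grad_x L = 0): Q x + c + A^T lambda = 0.
Primal feasibility: A x = b.

This gives the KKT block system:
  [ Q   A^T ] [ x     ]   [-c ]
  [ A    0  ] [ lambda ] = [ b ]

Solving the linear system:
  x*      = (0.125, 1)
  lambda* = (-2.625)
  f(x*)   = -1.0625

x* = (0.125, 1), lambda* = (-2.625)


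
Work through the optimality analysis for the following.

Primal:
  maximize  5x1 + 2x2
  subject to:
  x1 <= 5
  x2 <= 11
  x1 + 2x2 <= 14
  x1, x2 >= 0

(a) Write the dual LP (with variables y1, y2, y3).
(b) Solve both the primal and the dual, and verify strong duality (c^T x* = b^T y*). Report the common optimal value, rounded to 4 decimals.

The standard primal-dual pair for 'max c^T x s.t. A x <= b, x >= 0' is:
  Dual:  min b^T y  s.t.  A^T y >= c,  y >= 0.

So the dual LP is:
  minimize  5y1 + 11y2 + 14y3
  subject to:
    y1 + y3 >= 5
    y2 + 2y3 >= 2
    y1, y2, y3 >= 0

Solving the primal: x* = (5, 4.5).
  primal value c^T x* = 34.
Solving the dual: y* = (4, 0, 1).
  dual value b^T y* = 34.
Strong duality: c^T x* = b^T y*. Confirmed.

34


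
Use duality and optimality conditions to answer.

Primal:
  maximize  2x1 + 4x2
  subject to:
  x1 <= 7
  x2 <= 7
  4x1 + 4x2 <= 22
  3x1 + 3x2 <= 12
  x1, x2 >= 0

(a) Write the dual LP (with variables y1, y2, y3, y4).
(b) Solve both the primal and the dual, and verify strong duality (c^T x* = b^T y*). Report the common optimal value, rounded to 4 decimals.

The standard primal-dual pair for 'max c^T x s.t. A x <= b, x >= 0' is:
  Dual:  min b^T y  s.t.  A^T y >= c,  y >= 0.

So the dual LP is:
  minimize  7y1 + 7y2 + 22y3 + 12y4
  subject to:
    y1 + 4y3 + 3y4 >= 2
    y2 + 4y3 + 3y4 >= 4
    y1, y2, y3, y4 >= 0

Solving the primal: x* = (0, 4).
  primal value c^T x* = 16.
Solving the dual: y* = (0, 0, 0, 1.3333).
  dual value b^T y* = 16.
Strong duality: c^T x* = b^T y*. Confirmed.

16


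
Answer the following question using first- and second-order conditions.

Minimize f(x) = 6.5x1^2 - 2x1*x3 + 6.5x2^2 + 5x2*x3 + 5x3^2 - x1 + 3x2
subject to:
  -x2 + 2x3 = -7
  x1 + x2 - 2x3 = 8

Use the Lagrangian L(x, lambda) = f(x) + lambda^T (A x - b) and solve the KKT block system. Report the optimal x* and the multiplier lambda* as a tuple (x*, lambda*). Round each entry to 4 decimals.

Form the Lagrangian:
  L(x, lambda) = (1/2) x^T Q x + c^T x + lambda^T (A x - b)
Stationarity (grad_x L = 0): Q x + c + A^T lambda = 0.
Primal feasibility: A x = b.

This gives the KKT block system:
  [ Q   A^T ] [ x     ]   [-c ]
  [ A    0  ] [ lambda ] = [ b ]

Solving the linear system:
  x*      = (1, 1.6098, -2.6951)
  lambda* = (-6.939, -17.3902)
  f(x*)   = 47.189

x* = (1, 1.6098, -2.6951), lambda* = (-6.939, -17.3902)


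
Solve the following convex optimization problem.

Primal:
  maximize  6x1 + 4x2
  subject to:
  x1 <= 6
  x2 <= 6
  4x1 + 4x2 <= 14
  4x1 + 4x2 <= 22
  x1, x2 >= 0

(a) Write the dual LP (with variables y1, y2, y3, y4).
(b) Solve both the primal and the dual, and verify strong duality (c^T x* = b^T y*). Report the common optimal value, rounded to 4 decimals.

The standard primal-dual pair for 'max c^T x s.t. A x <= b, x >= 0' is:
  Dual:  min b^T y  s.t.  A^T y >= c,  y >= 0.

So the dual LP is:
  minimize  6y1 + 6y2 + 14y3 + 22y4
  subject to:
    y1 + 4y3 + 4y4 >= 6
    y2 + 4y3 + 4y4 >= 4
    y1, y2, y3, y4 >= 0

Solving the primal: x* = (3.5, 0).
  primal value c^T x* = 21.
Solving the dual: y* = (0, 0, 1.5, 0).
  dual value b^T y* = 21.
Strong duality: c^T x* = b^T y*. Confirmed.

21


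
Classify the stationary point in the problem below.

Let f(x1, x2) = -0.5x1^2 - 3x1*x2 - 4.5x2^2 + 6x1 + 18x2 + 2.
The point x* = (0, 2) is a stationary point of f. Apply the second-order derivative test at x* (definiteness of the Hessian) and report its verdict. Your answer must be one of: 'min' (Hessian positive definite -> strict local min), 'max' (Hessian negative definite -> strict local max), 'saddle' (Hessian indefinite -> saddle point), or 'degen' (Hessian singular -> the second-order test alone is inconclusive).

Compute the Hessian H = grad^2 f:
  H = [[-1, -3], [-3, -9]]
Verify stationarity: grad f(x*) = H x* + g = (0, 0).
Eigenvalues of H: -10, 0.
H has a zero eigenvalue (singular; negative semidefinite but not definite), so H is neither positive definite, negative definite, nor indefinite. The second-order test alone is inconclusive -> degen.
(Indeed, f is constant along the null direction of H through x*, so x* is not a strict local extremum.)

degen


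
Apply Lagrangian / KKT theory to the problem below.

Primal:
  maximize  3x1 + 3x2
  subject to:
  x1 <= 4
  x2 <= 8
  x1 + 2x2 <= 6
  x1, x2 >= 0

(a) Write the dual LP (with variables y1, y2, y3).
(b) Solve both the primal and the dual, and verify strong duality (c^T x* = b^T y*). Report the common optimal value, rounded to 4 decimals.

The standard primal-dual pair for 'max c^T x s.t. A x <= b, x >= 0' is:
  Dual:  min b^T y  s.t.  A^T y >= c,  y >= 0.

So the dual LP is:
  minimize  4y1 + 8y2 + 6y3
  subject to:
    y1 + y3 >= 3
    y2 + 2y3 >= 3
    y1, y2, y3 >= 0

Solving the primal: x* = (4, 1).
  primal value c^T x* = 15.
Solving the dual: y* = (1.5, 0, 1.5).
  dual value b^T y* = 15.
Strong duality: c^T x* = b^T y*. Confirmed.

15


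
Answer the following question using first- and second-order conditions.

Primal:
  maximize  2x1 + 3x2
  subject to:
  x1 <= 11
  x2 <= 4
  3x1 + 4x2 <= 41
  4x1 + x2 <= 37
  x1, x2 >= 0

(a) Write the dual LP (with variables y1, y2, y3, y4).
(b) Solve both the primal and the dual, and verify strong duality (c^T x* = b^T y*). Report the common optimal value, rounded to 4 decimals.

The standard primal-dual pair for 'max c^T x s.t. A x <= b, x >= 0' is:
  Dual:  min b^T y  s.t.  A^T y >= c,  y >= 0.

So the dual LP is:
  minimize  11y1 + 4y2 + 41y3 + 37y4
  subject to:
    y1 + 3y3 + 4y4 >= 2
    y2 + 4y3 + y4 >= 3
    y1, y2, y3, y4 >= 0

Solving the primal: x* = (8.25, 4).
  primal value c^T x* = 28.5.
Solving the dual: y* = (0, 2.5, 0, 0.5).
  dual value b^T y* = 28.5.
Strong duality: c^T x* = b^T y*. Confirmed.

28.5


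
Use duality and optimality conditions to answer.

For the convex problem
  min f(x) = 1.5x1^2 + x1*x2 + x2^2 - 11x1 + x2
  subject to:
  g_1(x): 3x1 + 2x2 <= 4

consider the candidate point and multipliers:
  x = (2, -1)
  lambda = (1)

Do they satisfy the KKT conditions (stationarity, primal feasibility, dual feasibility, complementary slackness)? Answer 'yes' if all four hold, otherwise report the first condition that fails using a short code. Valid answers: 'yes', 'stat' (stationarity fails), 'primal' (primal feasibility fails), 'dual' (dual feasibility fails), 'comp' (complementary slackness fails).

Gradient of f: grad f(x) = Q x + c = (-6, 1)
Constraint values g_i(x) = a_i^T x - b_i:
  g_1((2, -1)) = 0
Stationarity residual: grad f(x) + sum_i lambda_i a_i = (-3, 3)
  -> stationarity FAILS
Primal feasibility (all g_i <= 0): OK
Dual feasibility (all lambda_i >= 0): OK
Complementary slackness (lambda_i * g_i(x) = 0 for all i): OK

Verdict: the first failing condition is stationarity -> stat.

stat


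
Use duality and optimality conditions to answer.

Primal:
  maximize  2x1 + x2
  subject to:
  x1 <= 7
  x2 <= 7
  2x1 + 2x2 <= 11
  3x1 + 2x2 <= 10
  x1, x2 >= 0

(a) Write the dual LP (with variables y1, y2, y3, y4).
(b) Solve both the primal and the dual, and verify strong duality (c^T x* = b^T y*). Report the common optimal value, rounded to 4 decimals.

The standard primal-dual pair for 'max c^T x s.t. A x <= b, x >= 0' is:
  Dual:  min b^T y  s.t.  A^T y >= c,  y >= 0.

So the dual LP is:
  minimize  7y1 + 7y2 + 11y3 + 10y4
  subject to:
    y1 + 2y3 + 3y4 >= 2
    y2 + 2y3 + 2y4 >= 1
    y1, y2, y3, y4 >= 0

Solving the primal: x* = (3.3333, 0).
  primal value c^T x* = 6.6667.
Solving the dual: y* = (0, 0, 0, 0.6667).
  dual value b^T y* = 6.6667.
Strong duality: c^T x* = b^T y*. Confirmed.

6.6667


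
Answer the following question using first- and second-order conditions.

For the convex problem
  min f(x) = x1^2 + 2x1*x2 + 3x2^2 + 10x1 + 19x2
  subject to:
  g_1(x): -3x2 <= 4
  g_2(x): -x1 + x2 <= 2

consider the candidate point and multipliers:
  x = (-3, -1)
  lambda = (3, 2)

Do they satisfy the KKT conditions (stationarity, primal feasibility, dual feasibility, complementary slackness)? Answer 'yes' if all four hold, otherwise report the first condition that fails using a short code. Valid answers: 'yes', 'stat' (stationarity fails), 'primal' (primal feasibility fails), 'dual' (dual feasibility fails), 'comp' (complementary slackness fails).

Gradient of f: grad f(x) = Q x + c = (2, 7)
Constraint values g_i(x) = a_i^T x - b_i:
  g_1((-3, -1)) = -1
  g_2((-3, -1)) = 0
Stationarity residual: grad f(x) + sum_i lambda_i a_i = (0, 0)
  -> stationarity OK
Primal feasibility (all g_i <= 0): OK
Dual feasibility (all lambda_i >= 0): OK
Complementary slackness (lambda_i * g_i(x) = 0 for all i): FAILS

Verdict: the first failing condition is complementary_slackness -> comp.

comp
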